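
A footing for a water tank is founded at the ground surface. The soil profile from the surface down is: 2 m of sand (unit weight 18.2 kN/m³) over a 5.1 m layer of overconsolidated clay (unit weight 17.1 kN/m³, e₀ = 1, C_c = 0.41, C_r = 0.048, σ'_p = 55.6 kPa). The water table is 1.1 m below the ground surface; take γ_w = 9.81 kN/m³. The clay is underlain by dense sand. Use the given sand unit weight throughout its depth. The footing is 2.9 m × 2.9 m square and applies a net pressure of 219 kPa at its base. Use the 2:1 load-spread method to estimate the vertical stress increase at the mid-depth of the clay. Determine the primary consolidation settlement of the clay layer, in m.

S_c ≈ 0.171 m

Mid-depth of clay below the ground surface: z = 2 + 5.1/2 = 4.55 m.
Total vertical stress at mid-clay: σ_v = 18.2×2 + 17.1×2.55 = 80.005 kPa.
Pore pressure: u = 9.81×(4.55 − 1.1) = 33.845 kPa.
Initial effective stress: σ'_0 = σ_v − u = 80.005 − 33.845 = 46.16 kPa.
Stress increase at mid-clay by the 2:1 spreading method:
Δσ = qBL/((B+z)(L+z)) = 219×2.9×2.9/((2.9+4.55)(2.9+4.55)) = 33.184 kPa
Final effective stress: σ'_f = 46.16 + 33.184 = 79.344 kPa.
σ'_f = 79.344 > σ'_p = 55.6 kPa, so the stress path crosses the preconsolidation pressure — recompression up to σ'_p, then virgin compression beyond:
S_c = H/(1+e₀)·[C_r·log₁₀(σ'_p/σ'_0) + C_c·log₁₀(σ'_f/σ'_p)]
    = 5.1/2 × [0.048×log₁₀(55.6/46.16) + 0.41×log₁₀(79.344/55.6)]
    = 2.55 × [0.0038788 + 0.06332] = 0.1714 m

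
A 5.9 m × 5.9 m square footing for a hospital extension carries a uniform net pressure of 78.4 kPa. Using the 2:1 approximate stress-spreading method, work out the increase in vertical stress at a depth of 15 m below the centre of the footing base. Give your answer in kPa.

By the 2:1 method the load spreads at 1 horizontal : 2 vertical, so at depth z the loaded area has grown by z in each plan dimension:
Δσ = qBL/((B+z)(L+z)) = 78.4×5.9×5.9/((5.9+15)(5.9+15)) = 6.2478 kPa

Δσ_z ≈ 6.25 kPa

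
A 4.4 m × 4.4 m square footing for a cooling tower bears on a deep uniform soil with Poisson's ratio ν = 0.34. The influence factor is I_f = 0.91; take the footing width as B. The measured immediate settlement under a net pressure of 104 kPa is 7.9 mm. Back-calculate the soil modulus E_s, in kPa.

E_s ≈ 46600 kPa

S_e = q·B·(1−ν²)/E_s · I_f  ⇒  E_s = q·B·(1−ν²)·I_f / S_e.
E_s = 104 × 4.4 × 0.8844 × 0.91 / 0.0079 = 46620 kPa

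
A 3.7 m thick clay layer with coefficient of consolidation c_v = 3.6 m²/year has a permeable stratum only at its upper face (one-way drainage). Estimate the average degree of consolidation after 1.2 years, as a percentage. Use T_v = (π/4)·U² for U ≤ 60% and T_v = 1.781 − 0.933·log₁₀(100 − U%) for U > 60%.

U ≈ 62.8 %

Drainage path length: H_d = H = 3.7 m (single drainage).
T_v = c_v·t/H_d² = 3.6×1.2/3.7² = 0.31556.
T_v = 0.31556 corresponds to the U > 60% branch:
U = 1 − 10^((1.781 − T_v)/0.933)/100 = 0.6279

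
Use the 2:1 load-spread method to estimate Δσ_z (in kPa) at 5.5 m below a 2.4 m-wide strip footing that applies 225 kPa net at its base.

Δσ_z ≈ 68.4 kPa

By the 2:1 method the load spreads at 1 horizontal : 2 vertical, so at depth z the loaded area has grown by z in each plan dimension:
Δσ = qB/(B+z) = 225×2.4/(2.4+5.5) = 68.354 kPa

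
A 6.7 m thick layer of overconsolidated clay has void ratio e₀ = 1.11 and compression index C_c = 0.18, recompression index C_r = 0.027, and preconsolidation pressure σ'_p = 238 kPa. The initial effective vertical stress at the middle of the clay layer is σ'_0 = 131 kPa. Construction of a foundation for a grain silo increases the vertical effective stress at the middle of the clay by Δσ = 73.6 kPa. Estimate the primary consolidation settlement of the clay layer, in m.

Final effective stress: σ'_f = 131 + 73.6 = 204.6 kPa.
σ'_f = 204.6 ≤ σ'_p = 238 kPa, so the clay remains overconsolidated and only the recompression index applies:
S_c = C_r·H/(1+e₀)·log₁₀(σ'_f/σ'_0) = 0.027×6.7/2.11×log₁₀(204.6/131)
    = 0.085736 × 0.19363 = 0.0166 m

S_c ≈ 0.0166 m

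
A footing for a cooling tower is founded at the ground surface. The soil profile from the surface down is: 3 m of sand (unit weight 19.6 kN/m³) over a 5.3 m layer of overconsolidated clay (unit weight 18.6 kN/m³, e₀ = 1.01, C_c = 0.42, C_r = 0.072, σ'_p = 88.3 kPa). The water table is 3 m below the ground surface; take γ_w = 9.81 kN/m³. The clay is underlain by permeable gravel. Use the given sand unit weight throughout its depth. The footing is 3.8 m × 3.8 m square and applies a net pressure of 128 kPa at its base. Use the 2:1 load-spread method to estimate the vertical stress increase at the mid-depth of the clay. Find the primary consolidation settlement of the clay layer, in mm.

S_c ≈ 79.1 mm

Mid-depth of clay below the ground surface: z = 3 + 5.3/2 = 5.65 m.
Total vertical stress at mid-clay: σ_v = 19.6×3 + 18.6×2.65 = 108.09 kPa.
Pore pressure: u = 9.81×(5.65 − 3) = 25.997 kPa.
Initial effective stress: σ'_0 = σ_v − u = 108.09 − 25.997 = 82.093 kPa.
Stress increase at mid-clay by the 2:1 spreading method:
Δσ = qBL/((B+z)(L+z)) = 128×3.8×3.8/((3.8+5.65)(3.8+5.65)) = 20.697 kPa
Final effective stress: σ'_f = 82.093 + 20.697 = 102.79 kPa.
σ'_f = 102.79 > σ'_p = 88.3 kPa, so the stress path crosses the preconsolidation pressure — recompression up to σ'_p, then virgin compression beyond:
S_c = H/(1+e₀)·[C_r·log₁₀(σ'_p/σ'_0) + C_c·log₁₀(σ'_f/σ'_p)]
    = 5.3/2.01 × [0.072×log₁₀(88.3/82.093) + 0.42×log₁₀(102.79/88.3)]
    = 2.6368 × [0.0022791 + 0.027716] = 0.07909 m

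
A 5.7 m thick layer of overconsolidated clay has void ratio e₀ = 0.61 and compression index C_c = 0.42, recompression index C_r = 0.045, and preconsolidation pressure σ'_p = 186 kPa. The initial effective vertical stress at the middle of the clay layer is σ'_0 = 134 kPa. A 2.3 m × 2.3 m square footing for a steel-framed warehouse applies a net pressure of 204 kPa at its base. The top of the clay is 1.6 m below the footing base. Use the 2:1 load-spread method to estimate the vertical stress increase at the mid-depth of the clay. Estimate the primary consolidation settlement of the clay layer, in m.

Mid-depth of clay below the footing base: z = 1.6 + 5.7/2 = 4.45 m.
Stress increase at mid-clay by the 2:1 spreading method:
Δσ = qBL/((B+z)(L+z)) = 204×2.3×2.3/((2.3+4.45)(2.3+4.45)) = 23.685 kPa
Final effective stress: σ'_f = 134 + 23.685 = 157.69 kPa.
σ'_f = 157.69 ≤ σ'_p = 186 kPa, so the clay remains overconsolidated and only the recompression index applies:
S_c = C_r·H/(1+e₀)·log₁₀(σ'_f/σ'_0) = 0.045×5.7/1.61×log₁₀(157.69/134)
    = 0.15932 × 0.070699 = 0.01126 m

S_c ≈ 0.0113 m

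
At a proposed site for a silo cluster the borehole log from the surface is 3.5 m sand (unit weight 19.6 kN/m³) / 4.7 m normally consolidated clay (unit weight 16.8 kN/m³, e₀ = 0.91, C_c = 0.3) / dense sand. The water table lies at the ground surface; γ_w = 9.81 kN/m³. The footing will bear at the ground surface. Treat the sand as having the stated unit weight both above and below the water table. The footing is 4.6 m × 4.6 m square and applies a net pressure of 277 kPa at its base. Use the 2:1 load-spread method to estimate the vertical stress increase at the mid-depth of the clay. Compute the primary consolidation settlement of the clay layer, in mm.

S_c ≈ 232 mm

Mid-depth of clay below the ground surface: z = 3.5 + 4.7/2 = 5.85 m.
Total vertical stress at mid-clay: σ_v = 19.6×3.5 + 16.8×2.35 = 108.08 kPa.
Pore pressure: u = 9.81×(5.85 − 0) = 57.389 kPa.
Initial effective stress: σ'_0 = σ_v − u = 108.08 − 57.389 = 50.691 kPa.
Stress increase at mid-clay by the 2:1 spreading method:
Δσ = qBL/((B+z)(L+z)) = 277×4.6×4.6/((4.6+5.85)(4.6+5.85)) = 53.674 kPa
Final effective stress: σ'_f = σ'_0 + Δσ = 50.691 + 53.674 = 104.37 kPa.
Normally consolidated clay, so the full stress increment lies on the virgin compression line:
S_c = C_c·H/(1+e₀)·log₁₀(σ'_f/σ'_0) = 0.3×4.7/(1+0.91)×log₁₀(104.37/50.691)
    = 0.73822 × 0.31364 = 0.2315 m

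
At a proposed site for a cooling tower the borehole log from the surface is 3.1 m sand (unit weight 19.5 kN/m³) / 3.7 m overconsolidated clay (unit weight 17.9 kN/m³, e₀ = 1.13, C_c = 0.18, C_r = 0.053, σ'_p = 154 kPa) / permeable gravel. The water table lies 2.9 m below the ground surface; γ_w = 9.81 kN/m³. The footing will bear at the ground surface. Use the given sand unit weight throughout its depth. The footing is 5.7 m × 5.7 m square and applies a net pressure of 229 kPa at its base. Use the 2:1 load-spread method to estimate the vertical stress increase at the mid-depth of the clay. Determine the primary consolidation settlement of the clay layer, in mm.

Mid-depth of clay below the ground surface: z = 3.1 + 3.7/2 = 4.95 m.
Total vertical stress at mid-clay: σ_v = 19.5×3.1 + 17.9×1.85 = 93.565 kPa.
Pore pressure: u = 9.81×(4.95 − 2.9) = 20.11 kPa.
Initial effective stress: σ'_0 = σ_v − u = 93.565 − 20.11 = 73.455 kPa.
Stress increase at mid-clay by the 2:1 spreading method:
Δσ = qBL/((B+z)(L+z)) = 229×5.7×5.7/((5.7+4.95)(5.7+4.95)) = 65.597 kPa
Final effective stress: σ'_f = 73.455 + 65.597 = 139.05 kPa.
σ'_f = 139.05 ≤ σ'_p = 154 kPa, so the clay remains overconsolidated and only the recompression index applies:
S_c = C_r·H/(1+e₀)·log₁₀(σ'_f/σ'_0) = 0.053×3.7/2.13×log₁₀(139.05/73.455)
    = 0.092066 × 0.27715 = 0.02552 m

S_c ≈ 25.5 mm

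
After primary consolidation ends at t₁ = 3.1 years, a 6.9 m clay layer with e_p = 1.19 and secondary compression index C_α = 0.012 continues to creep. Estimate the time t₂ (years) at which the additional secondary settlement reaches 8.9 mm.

t₂ ≈ 5.33 years

S_s = C_α·H/(1+e_p)·log₁₀(t₂/t₁) ⇒ log₁₀(t₂/t₁) = S_s·(1+e_p)/(C_α·H).
log₁₀(t₂/t₁) = 0.0089 × (1+1.19) / (0.012×6.9) = 0.2354
t₂ = t₁ × 10^0.2354 = 3.1 × 1.719 = 5.33 years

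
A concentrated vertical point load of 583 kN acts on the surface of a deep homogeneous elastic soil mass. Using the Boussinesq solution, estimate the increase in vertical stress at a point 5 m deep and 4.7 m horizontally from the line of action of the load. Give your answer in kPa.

Δσ_z ≈ 2.29 kPa

Boussinesq vertical stress below a point load on an elastic half-space:
Δσ_z = 3P/(2πz²) · [1 + (r/z)²]^(−5/2)
r/z = 4.7/5 = 0.94; [1+(r/z)²]^(−5/2) = 0.20537.
Δσ_z = 3×583/(2π×5²) × 0.20537 = 11.134 × 0.20537 = 2.287 kPa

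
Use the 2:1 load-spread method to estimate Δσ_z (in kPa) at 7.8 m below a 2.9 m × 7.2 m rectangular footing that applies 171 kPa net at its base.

By the 2:1 method the load spreads at 1 horizontal : 2 vertical, so at depth z the loaded area has grown by z in each plan dimension:
Δσ = qBL/((B+z)(L+z)) = 171×2.9×7.2/((2.9+7.8)(7.2+7.8)) = 22.246 kPa

Δσ_z ≈ 22.2 kPa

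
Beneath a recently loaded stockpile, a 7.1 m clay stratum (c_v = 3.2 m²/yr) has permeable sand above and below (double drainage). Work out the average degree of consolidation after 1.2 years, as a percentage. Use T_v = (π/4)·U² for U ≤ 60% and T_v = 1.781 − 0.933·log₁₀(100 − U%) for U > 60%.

Drainage path length: H_d = H/2 = 3.55 m (double drainage).
T_v = c_v·t/H_d² = 3.2×1.2/3.55² = 0.3047.
T_v = 0.3047 corresponds to the U > 60% branch:
U = 1 − 10^((1.781 − T_v)/0.933)/100 = 0.6178

U ≈ 61.8 %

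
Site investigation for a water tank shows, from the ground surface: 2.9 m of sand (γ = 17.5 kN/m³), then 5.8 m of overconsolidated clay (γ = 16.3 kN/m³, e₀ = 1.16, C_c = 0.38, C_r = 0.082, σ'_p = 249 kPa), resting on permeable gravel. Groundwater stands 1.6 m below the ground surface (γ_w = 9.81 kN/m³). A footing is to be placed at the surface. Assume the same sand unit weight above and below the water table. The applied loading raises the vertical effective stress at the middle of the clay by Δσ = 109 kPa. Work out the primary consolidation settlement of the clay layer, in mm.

S_c ≈ 102 mm

Mid-depth of clay below the ground surface: z = 2.9 + 5.8/2 = 5.8 m.
Total vertical stress at mid-clay: σ_v = 17.5×2.9 + 16.3×2.9 = 98.02 kPa.
Pore pressure: u = 9.81×(5.8 − 1.6) = 41.202 kPa.
Initial effective stress: σ'_0 = σ_v − u = 98.02 − 41.202 = 56.818 kPa.
Final effective stress: σ'_f = 56.818 + 109 = 165.82 kPa.
σ'_f = 165.82 ≤ σ'_p = 249 kPa, so the clay remains overconsolidated and only the recompression index applies:
S_c = C_r·H/(1+e₀)·log₁₀(σ'_f/σ'_0) = 0.082×5.8/2.16×log₁₀(165.82/56.818)
    = 0.22019 × 0.46515 = 0.1024 m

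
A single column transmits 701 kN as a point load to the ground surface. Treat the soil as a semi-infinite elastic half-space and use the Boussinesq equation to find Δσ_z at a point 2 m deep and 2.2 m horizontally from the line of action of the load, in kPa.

Boussinesq vertical stress below a point load on an elastic half-space:
Δσ_z = 3P/(2πz²) · [1 + (r/z)²]^(−5/2)
r/z = 2.2/2 = 1.1; [1+(r/z)²]^(−5/2) = 0.13773.
Δσ_z = 3×701/(2π×2²) × 0.13773 = 83.676 × 0.13773 = 11.52 kPa

Δσ_z ≈ 11.5 kPa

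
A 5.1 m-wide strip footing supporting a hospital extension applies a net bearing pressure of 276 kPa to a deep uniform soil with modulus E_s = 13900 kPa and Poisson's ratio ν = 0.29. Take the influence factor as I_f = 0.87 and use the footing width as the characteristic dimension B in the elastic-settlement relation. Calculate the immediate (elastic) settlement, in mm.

Immediate (elastic) settlement: S_e = q·B·(1−ν²)/E_s · I_f.
S_e = 276 × 5.1 × (1 − 0.29²) / 13900 × 0.87
    = 276 × 5.1 × 0.9159 / 13900 × 0.87
    = 0.08069 m = 80.69 mm

S_e ≈ 80.7 mm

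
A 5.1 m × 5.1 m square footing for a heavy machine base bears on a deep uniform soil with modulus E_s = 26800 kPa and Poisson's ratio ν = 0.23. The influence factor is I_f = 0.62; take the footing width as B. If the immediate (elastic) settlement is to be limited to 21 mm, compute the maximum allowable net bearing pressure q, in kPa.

q ≈ 188 kPa

S_e = q·B·(1−ν²)/E_s · I_f  ⇒  q = S_e·E_s / (B·(1−ν²)·I_f).
q = 0.021 × 26800 / (5.1 × 0.9471 × 0.62) = 187.9 kPa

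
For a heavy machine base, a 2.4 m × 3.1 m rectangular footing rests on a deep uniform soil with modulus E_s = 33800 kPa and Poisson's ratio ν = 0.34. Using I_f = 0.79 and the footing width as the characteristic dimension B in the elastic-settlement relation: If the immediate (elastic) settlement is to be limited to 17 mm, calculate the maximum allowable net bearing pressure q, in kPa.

q ≈ 343 kPa

S_e = q·B·(1−ν²)/E_s · I_f  ⇒  q = S_e·E_s / (B·(1−ν²)·I_f).
q = 0.017 × 33800 / (2.4 × 0.8844 × 0.79) = 342.7 kPa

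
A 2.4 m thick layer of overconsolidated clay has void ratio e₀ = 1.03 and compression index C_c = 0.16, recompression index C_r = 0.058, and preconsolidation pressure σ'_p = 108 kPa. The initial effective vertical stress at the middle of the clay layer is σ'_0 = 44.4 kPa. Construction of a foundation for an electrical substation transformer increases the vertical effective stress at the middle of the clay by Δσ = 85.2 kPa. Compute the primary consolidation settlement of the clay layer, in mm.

Final effective stress: σ'_f = 44.4 + 85.2 = 129.6 kPa.
σ'_f = 129.6 > σ'_p = 108 kPa, so the stress path crosses the preconsolidation pressure — recompression up to σ'_p, then virgin compression beyond:
S_c = H/(1+e₀)·[C_r·log₁₀(σ'_p/σ'_0) + C_c·log₁₀(σ'_f/σ'_p)]
    = 2.4/2.03 × [0.058×log₁₀(108/44.4) + 0.16×log₁₀(129.6/108)]
    = 1.1823 × [0.02239 + 0.012669] = 0.04145 m

S_c ≈ 41.5 mm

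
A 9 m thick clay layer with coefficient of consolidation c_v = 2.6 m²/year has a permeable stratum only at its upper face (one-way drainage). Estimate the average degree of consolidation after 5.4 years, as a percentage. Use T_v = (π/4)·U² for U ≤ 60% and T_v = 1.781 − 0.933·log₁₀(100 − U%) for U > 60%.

U ≈ 47 %

Drainage path length: H_d = H = 9 m (single drainage).
T_v = c_v·t/H_d² = 2.6×5.4/9² = 0.17333.
T_v = 0.17333 corresponds to the U ≤ 60% branch:
U = √(4T_v/π) = 0.4698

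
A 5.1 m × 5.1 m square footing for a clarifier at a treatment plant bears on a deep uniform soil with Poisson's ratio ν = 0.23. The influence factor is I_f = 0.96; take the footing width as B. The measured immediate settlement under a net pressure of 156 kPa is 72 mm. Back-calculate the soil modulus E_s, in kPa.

S_e = q·B·(1−ν²)/E_s · I_f  ⇒  E_s = q·B·(1−ν²)·I_f / S_e.
E_s = 156 × 5.1 × 0.9471 × 0.96 / 0.072 = 10050 kPa

E_s ≈ 10000 kPa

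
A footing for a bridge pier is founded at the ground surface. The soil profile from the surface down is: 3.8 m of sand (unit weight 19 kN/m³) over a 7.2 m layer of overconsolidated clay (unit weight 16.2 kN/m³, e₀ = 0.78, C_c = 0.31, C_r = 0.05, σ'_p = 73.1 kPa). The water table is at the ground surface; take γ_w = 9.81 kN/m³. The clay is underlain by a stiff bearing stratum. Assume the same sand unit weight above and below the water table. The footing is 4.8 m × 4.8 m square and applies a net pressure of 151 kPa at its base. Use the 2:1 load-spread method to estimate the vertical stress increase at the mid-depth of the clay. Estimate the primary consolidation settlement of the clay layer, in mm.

S_c ≈ 78.3 mm

Mid-depth of clay below the ground surface: z = 3.8 + 7.2/2 = 7.4 m.
Total vertical stress at mid-clay: σ_v = 19×3.8 + 16.2×3.6 = 130.52 kPa.
Pore pressure: u = 9.81×(7.4 − 0) = 72.594 kPa.
Initial effective stress: σ'_0 = σ_v − u = 130.52 − 72.594 = 57.926 kPa.
Stress increase at mid-clay by the 2:1 spreading method:
Δσ = qBL/((B+z)(L+z)) = 151×4.8×4.8/((4.8+7.4)(4.8+7.4)) = 23.374 kPa
Final effective stress: σ'_f = 57.926 + 23.374 = 81.3 kPa.
σ'_f = 81.3 > σ'_p = 73.1 kPa, so the stress path crosses the preconsolidation pressure — recompression up to σ'_p, then virgin compression beyond:
S_c = H/(1+e₀)·[C_r·log₁₀(σ'_p/σ'_0) + C_c·log₁₀(σ'_f/σ'_p)]
    = 7.2/1.78 × [0.05×log₁₀(73.1/57.926) + 0.31×log₁₀(81.3/73.1)]
    = 4.0449 × [0.0050522 + 0.014314] = 0.07833 m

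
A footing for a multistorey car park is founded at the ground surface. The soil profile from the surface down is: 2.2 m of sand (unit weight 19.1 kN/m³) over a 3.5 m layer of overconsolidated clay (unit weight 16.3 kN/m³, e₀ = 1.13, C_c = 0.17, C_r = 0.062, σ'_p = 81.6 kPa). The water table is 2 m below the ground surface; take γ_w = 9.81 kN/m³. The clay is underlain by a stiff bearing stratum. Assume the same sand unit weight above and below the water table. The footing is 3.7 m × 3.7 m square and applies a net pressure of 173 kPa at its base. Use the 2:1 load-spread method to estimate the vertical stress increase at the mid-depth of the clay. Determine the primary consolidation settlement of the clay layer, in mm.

S_c ≈ 34.8 mm

Mid-depth of clay below the ground surface: z = 2.2 + 3.5/2 = 3.95 m.
Total vertical stress at mid-clay: σ_v = 19.1×2.2 + 16.3×1.75 = 70.545 kPa.
Pore pressure: u = 9.81×(3.95 − 2) = 19.13 kPa.
Initial effective stress: σ'_0 = σ_v − u = 70.545 − 19.13 = 51.415 kPa.
Stress increase at mid-clay by the 2:1 spreading method:
Δσ = qBL/((B+z)(L+z)) = 173×3.7×3.7/((3.7+3.95)(3.7+3.95)) = 40.469 kPa
Final effective stress: σ'_f = 51.415 + 40.469 = 91.884 kPa.
σ'_f = 91.884 > σ'_p = 81.6 kPa, so the stress path crosses the preconsolidation pressure — recompression up to σ'_p, then virgin compression beyond:
S_c = H/(1+e₀)·[C_r·log₁₀(σ'_p/σ'_0) + C_c·log₁₀(σ'_f/σ'_p)]
    = 3.5/2.13 × [0.062×log₁₀(81.6/51.415) + 0.17×log₁₀(91.884/81.6)]
    = 1.6432 × [0.012437 + 0.0087635] = 0.03484 m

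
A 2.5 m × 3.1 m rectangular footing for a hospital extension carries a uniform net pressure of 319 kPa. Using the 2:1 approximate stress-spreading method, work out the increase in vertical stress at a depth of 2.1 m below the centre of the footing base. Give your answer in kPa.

By the 2:1 method the load spreads at 1 horizontal : 2 vertical, so at depth z the loaded area has grown by z in each plan dimension:
Δσ = qBL/((B+z)(L+z)) = 319×2.5×3.1/((2.5+2.1)(3.1+2.1)) = 103.35 kPa

Δσ_z ≈ 103 kPa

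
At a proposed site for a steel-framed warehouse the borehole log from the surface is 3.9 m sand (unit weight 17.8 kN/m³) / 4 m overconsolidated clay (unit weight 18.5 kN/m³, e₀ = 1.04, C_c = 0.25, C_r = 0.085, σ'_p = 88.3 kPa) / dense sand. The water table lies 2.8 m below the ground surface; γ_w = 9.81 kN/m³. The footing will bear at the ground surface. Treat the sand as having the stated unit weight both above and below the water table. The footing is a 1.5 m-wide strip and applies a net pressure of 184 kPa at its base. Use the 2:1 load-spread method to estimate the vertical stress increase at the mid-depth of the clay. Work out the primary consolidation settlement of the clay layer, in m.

S_c ≈ 0.0639 m

Mid-depth of clay below the ground surface: z = 3.9 + 4/2 = 5.9 m.
Total vertical stress at mid-clay: σ_v = 17.8×3.9 + 18.5×2 = 106.42 kPa.
Pore pressure: u = 9.81×(5.9 − 2.8) = 30.411 kPa.
Initial effective stress: σ'_0 = σ_v − u = 106.42 − 30.411 = 76.009 kPa.
Stress increase at mid-clay by the 2:1 spreading method:
Δσ = qB/(B+z) = 184×1.5/(1.5+5.9) = 37.297 kPa
Final effective stress: σ'_f = 76.009 + 37.297 = 113.31 kPa.
σ'_f = 113.31 > σ'_p = 88.3 kPa, so the stress path crosses the preconsolidation pressure — recompression up to σ'_p, then virgin compression beyond:
S_c = H/(1+e₀)·[C_r·log₁₀(σ'_p/σ'_0) + C_c·log₁₀(σ'_f/σ'_p)]
    = 4/2.04 × [0.085×log₁₀(88.3/76.009) + 0.25×log₁₀(113.31/88.3)]
    = 1.9608 × [0.0055331 + 0.027077] = 0.06394 m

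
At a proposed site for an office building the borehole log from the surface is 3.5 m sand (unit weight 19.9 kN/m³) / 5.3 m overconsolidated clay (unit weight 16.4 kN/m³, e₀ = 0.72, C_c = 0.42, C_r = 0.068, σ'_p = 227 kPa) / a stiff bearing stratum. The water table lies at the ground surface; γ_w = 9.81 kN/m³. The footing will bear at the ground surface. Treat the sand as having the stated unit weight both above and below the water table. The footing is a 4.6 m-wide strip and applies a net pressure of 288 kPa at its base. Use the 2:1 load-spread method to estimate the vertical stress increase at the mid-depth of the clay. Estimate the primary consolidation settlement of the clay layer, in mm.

S_c ≈ 110 mm

Mid-depth of clay below the ground surface: z = 3.5 + 5.3/2 = 6.15 m.
Total vertical stress at mid-clay: σ_v = 19.9×3.5 + 16.4×2.65 = 113.11 kPa.
Pore pressure: u = 9.81×(6.15 − 0) = 60.332 kPa.
Initial effective stress: σ'_0 = σ_v − u = 113.11 − 60.332 = 52.778 kPa.
Stress increase at mid-clay by the 2:1 spreading method:
Δσ = qB/(B+z) = 288×4.6/(4.6+6.15) = 123.24 kPa
Final effective stress: σ'_f = 52.778 + 123.24 = 176.02 kPa.
σ'_f = 176.02 ≤ σ'_p = 227 kPa, so the clay remains overconsolidated and only the recompression index applies:
S_c = C_r·H/(1+e₀)·log₁₀(σ'_f/σ'_0) = 0.068×5.3/1.72×log₁₀(176.02/52.778)
    = 0.20954 × 0.52311 = 0.1096 m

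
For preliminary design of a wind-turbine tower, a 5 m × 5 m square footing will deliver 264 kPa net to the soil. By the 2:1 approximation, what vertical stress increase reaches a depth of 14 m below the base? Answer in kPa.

By the 2:1 method the load spreads at 1 horizontal : 2 vertical, so at depth z the loaded area has grown by z in each plan dimension:
Δσ = qBL/((B+z)(L+z)) = 264×5×5/((5+14)(5+14)) = 18.283 kPa

Δσ_z ≈ 18.3 kPa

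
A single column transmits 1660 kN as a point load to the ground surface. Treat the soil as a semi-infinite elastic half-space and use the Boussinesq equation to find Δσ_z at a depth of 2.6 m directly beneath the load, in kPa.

Boussinesq vertical stress below a point load on an elastic half-space:
Δσ_z = 3P/(2πz²) · [1 + (r/z)²]^(−5/2)
r/z = 0/2.6 = 0; [1+(r/z)²]^(−5/2) = 1.
Δσ_z = 3×1660/(2π×2.6²) × 1 = 117.25 × 1 = 117.2 kPa

Δσ_z ≈ 117 kPa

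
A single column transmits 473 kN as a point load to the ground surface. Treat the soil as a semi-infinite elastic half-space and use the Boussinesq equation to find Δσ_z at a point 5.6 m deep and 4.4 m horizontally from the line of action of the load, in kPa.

Boussinesq vertical stress below a point load on an elastic half-space:
Δσ_z = 3P/(2πz²) · [1 + (r/z)²]^(−5/2)
r/z = 4.4/5.6 = 0.78571; [1+(r/z)²]^(−5/2) = 0.3006.
Δσ_z = 3×473/(2π×5.6²) × 0.3006 = 7.2016 × 0.3006 = 2.165 kPa

Δσ_z ≈ 2.16 kPa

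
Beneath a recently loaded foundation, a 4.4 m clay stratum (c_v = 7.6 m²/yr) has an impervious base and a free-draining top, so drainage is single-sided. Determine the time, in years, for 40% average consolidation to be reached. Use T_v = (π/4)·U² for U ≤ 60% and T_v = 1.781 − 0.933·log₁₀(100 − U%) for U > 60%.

t ≈ 0.32 years

Drainage path length: H_d = H = 4.4 m (single drainage).
U ≤ 60%: T_v = (π/4)·U² = (π/4)×0.4² = 0.12566.
t = T_v·H_d²/c_v = 0.12566×4.4²/7.6 = 0.3201 years.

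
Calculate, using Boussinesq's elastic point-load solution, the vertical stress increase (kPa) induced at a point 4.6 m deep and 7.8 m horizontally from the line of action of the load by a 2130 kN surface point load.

Boussinesq vertical stress below a point load on an elastic half-space:
Δσ_z = 3P/(2πz²) · [1 + (r/z)²]^(−5/2)
r/z = 7.8/4.6 = 1.6957; [1+(r/z)²]^(−5/2) = 0.033826.
Δσ_z = 3×2130/(2π×4.6²) × 0.033826 = 48.062 × 0.033826 = 1.626 kPa

Δσ_z ≈ 1.63 kPa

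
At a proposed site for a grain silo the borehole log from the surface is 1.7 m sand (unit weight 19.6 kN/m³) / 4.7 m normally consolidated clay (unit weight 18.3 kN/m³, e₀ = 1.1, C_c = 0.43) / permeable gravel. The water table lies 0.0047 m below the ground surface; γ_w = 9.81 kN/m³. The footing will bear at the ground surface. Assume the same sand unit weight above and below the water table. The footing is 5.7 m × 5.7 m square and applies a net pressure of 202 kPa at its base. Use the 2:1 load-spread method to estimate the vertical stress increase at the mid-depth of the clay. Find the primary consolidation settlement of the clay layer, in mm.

Mid-depth of clay below the ground surface: z = 1.7 + 4.7/2 = 4.05 m.
Total vertical stress at mid-clay: σ_v = 19.6×1.7 + 18.3×2.35 = 76.325 kPa.
Pore pressure: u = 9.81×(4.05 − 0.0047) = 39.681 kPa.
Initial effective stress: σ'_0 = σ_v − u = 76.325 − 39.681 = 36.644 kPa.
Stress increase at mid-clay by the 2:1 spreading method:
Δσ = qBL/((B+z)(L+z)) = 202×5.7×5.7/((5.7+4.05)(5.7+4.05)) = 69.039 kPa
Final effective stress: σ'_f = σ'_0 + Δσ = 36.644 + 69.039 = 105.68 kPa.
Normally consolidated clay, so the full stress increment lies on the virgin compression line:
S_c = C_c·H/(1+e₀)·log₁₀(σ'_f/σ'_0) = 0.43×4.7/(1+1.1)×log₁₀(105.68/36.644)
    = 0.96238 × 0.45999 = 0.4427 m

S_c ≈ 443 mm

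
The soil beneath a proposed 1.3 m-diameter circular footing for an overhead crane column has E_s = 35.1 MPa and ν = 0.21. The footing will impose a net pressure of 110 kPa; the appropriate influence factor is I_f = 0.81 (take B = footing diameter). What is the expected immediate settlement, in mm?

Immediate (elastic) settlement: S_e = q·B·(1−ν²)/E_s · I_f.
E_s = 35.1 MPa = 35100 kPa.
S_e = 110 × 1.3 × (1 − 0.21²) / 35100 × 0.81
    = 110 × 1.3 × 0.9559 / 35100 × 0.81
    = 0.003154 m = 3.154 mm

S_e ≈ 3.15 mm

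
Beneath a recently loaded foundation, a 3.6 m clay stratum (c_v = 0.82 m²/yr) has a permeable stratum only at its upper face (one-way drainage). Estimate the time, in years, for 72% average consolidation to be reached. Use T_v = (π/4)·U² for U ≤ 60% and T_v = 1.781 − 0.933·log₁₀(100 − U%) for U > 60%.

Drainage path length: H_d = H = 3.6 m (single drainage).
U > 60%: T_v = 1.781 − 0.933·log₁₀(100 − 72) = 0.4308.
t = T_v·H_d²/c_v = 0.4308×3.6²/0.82 = 6.809 years.

t ≈ 6.81 years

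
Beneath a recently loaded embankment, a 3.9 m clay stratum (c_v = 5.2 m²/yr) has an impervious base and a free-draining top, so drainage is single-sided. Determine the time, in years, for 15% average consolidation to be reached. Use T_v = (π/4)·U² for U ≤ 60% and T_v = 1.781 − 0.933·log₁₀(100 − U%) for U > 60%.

t ≈ 0.0517 years

Drainage path length: H_d = H = 3.9 m (single drainage).
U ≤ 60%: T_v = (π/4)·U² = (π/4)×0.15² = 0.017671.
t = T_v·H_d²/c_v = 0.017671×3.9²/5.2 = 0.05169 years.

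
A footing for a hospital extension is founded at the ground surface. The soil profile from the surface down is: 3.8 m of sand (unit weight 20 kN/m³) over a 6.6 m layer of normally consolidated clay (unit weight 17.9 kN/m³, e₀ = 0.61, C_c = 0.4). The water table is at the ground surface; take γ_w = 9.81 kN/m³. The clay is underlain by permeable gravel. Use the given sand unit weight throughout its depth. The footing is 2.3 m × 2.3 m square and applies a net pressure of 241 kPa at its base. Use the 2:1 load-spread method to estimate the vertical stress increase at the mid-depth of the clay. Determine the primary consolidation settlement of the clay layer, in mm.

Mid-depth of clay below the ground surface: z = 3.8 + 6.6/2 = 7.1 m.
Total vertical stress at mid-clay: σ_v = 20×3.8 + 17.9×3.3 = 135.07 kPa.
Pore pressure: u = 9.81×(7.1 − 0) = 69.651 kPa.
Initial effective stress: σ'_0 = σ_v − u = 135.07 − 69.651 = 65.419 kPa.
Stress increase at mid-clay by the 2:1 spreading method:
Δσ = qBL/((B+z)(L+z)) = 241×2.3×2.3/((2.3+7.1)(2.3+7.1)) = 14.428 kPa
Final effective stress: σ'_f = σ'_0 + Δσ = 65.419 + 14.428 = 79.847 kPa.
Normally consolidated clay, so the full stress increment lies on the virgin compression line:
S_c = C_c·H/(1+e₀)·log₁₀(σ'_f/σ'_0) = 0.4×6.6/(1+0.61)×log₁₀(79.847/65.419)
    = 1.6398 × 0.086555 = 0.1419 m

S_c ≈ 142 mm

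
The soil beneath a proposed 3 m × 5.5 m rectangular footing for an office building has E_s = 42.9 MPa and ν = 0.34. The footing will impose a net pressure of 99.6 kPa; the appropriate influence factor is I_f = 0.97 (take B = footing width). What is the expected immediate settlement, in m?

Immediate (elastic) settlement: S_e = q·B·(1−ν²)/E_s · I_f.
E_s = 42.9 MPa = 42900 kPa.
S_e = 99.6 × 3 × (1 − 0.34²) / 42900 × 0.97
    = 99.6 × 3 × 0.8844 / 42900 × 0.97
    = 0.005975 m

S_e ≈ 0.00598 m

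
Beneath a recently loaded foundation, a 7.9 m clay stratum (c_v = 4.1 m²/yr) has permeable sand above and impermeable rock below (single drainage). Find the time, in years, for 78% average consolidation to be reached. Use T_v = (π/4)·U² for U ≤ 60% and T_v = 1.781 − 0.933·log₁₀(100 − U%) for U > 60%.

t ≈ 8.05 years

Drainage path length: H_d = H = 7.9 m (single drainage).
U > 60%: T_v = 1.781 − 0.933·log₁₀(100 − 78) = 0.52852.
t = T_v·H_d²/c_v = 0.52852×7.9²/4.1 = 8.045 years.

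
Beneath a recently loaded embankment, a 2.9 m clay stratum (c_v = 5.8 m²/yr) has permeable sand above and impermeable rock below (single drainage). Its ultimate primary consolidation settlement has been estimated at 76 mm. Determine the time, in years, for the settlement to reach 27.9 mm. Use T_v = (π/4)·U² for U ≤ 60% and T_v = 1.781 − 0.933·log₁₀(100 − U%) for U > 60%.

Drainage path length: H_d = H = 2.9 m (single drainage).
U = S(t)/S_ult = 27.9/76 = 0.3671.
U ≤ 60%: T_v = (π/4)·U² = (π/4)×0.36711² = 0.10585.
t = T_v·H_d²/c_v = 0.10585×2.9²/5.8 = 0.1535 years.

t ≈ 0.153 years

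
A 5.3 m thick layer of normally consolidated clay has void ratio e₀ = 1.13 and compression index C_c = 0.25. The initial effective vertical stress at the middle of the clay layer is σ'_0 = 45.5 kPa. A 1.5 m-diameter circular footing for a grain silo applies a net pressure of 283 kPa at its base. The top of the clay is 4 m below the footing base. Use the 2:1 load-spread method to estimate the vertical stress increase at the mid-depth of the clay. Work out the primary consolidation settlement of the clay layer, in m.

S_c ≈ 0.0517 m

Mid-depth of clay below the footing base: z = 4 + 5.3/2 = 6.65 m.
Stress increase at mid-clay by the 2:1 spreading method:
Δσ ≈ qD²/(D+z)² = 283×1.5²/(1.5+6.65)² = 9.5864 kPa
Final effective stress: σ'_f = σ'_0 + Δσ = 45.5 + 9.5864 = 55.086 kPa.
Normally consolidated clay, so the full stress increment lies on the virgin compression line:
S_c = C_c·H/(1+e₀)·log₁₀(σ'_f/σ'_0) = 0.25×5.3/(1+1.13)×log₁₀(55.086/45.5)
    = 0.62207 × 0.08303 = 0.05165 m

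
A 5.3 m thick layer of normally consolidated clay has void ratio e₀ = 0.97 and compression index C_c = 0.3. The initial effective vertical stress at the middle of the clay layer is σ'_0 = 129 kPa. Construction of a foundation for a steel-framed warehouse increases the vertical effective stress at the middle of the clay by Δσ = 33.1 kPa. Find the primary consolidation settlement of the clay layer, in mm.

Final effective stress: σ'_f = σ'_0 + Δσ = 129 + 33.1 = 162.1 kPa.
Normally consolidated clay, so the full stress increment lies on the virgin compression line:
S_c = C_c·H/(1+e₀)·log₁₀(σ'_f/σ'_0) = 0.3×5.3/(1+0.97)×log₁₀(162.1/129)
    = 0.80711 × 0.099193 = 0.08006 m

S_c ≈ 80.1 mm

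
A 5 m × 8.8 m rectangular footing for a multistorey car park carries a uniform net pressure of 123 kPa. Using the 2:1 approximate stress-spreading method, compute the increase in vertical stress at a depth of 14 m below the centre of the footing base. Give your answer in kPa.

Δσ_z ≈ 12.5 kPa

By the 2:1 method the load spreads at 1 horizontal : 2 vertical, so at depth z the loaded area has grown by z in each plan dimension:
Δσ = qBL/((B+z)(L+z)) = 123×5×8.8/((5+14)(8.8+14)) = 12.493 kPa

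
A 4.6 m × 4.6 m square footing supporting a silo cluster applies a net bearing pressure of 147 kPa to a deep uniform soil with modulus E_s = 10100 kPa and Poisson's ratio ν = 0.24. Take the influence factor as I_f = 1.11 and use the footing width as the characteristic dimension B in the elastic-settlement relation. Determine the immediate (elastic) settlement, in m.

S_e ≈ 0.07 m

Immediate (elastic) settlement: S_e = q·B·(1−ν²)/E_s · I_f.
S_e = 147 × 4.6 × (1 − 0.24²) / 10100 × 1.11
    = 147 × 4.6 × 0.9424 / 10100 × 1.11
    = 0.07003 m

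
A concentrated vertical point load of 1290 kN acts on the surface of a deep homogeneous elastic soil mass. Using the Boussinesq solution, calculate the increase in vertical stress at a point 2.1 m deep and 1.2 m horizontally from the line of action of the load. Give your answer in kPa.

Δσ_z ≈ 68.9 kPa

Boussinesq vertical stress below a point load on an elastic half-space:
Δσ_z = 3P/(2πz²) · [1 + (r/z)²]^(−5/2)
r/z = 1.2/2.1 = 0.57143; [1+(r/z)²]^(−5/2) = 0.49341.
Δσ_z = 3×1290/(2π×2.1²) × 0.49341 = 139.67 × 0.49341 = 68.91 kPa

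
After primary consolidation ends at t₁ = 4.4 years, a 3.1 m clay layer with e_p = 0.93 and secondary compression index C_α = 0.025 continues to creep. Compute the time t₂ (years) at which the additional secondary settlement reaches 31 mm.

S_s = C_α·H/(1+e_p)·log₁₀(t₂/t₁) ⇒ log₁₀(t₂/t₁) = S_s·(1+e_p)/(C_α·H).
log₁₀(t₂/t₁) = 0.031 × (1+0.93) / (0.025×3.1) = 0.772
t₂ = t₁ × 10^0.772 = 4.4 × 5.916 = 26.03 years

t₂ ≈ 26 years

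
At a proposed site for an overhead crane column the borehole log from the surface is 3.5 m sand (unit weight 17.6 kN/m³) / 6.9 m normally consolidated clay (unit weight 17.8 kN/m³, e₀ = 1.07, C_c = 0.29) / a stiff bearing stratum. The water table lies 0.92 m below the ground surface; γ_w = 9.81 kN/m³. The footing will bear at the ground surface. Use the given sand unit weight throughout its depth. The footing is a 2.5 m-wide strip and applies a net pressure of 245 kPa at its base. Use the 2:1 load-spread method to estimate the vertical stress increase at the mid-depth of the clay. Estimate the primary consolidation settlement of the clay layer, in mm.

S_c ≈ 294 mm

Mid-depth of clay below the ground surface: z = 3.5 + 6.9/2 = 6.95 m.
Total vertical stress at mid-clay: σ_v = 17.6×3.5 + 17.8×3.45 = 123.01 kPa.
Pore pressure: u = 9.81×(6.95 − 0.92) = 59.154 kPa.
Initial effective stress: σ'_0 = σ_v − u = 123.01 − 59.154 = 63.856 kPa.
Stress increase at mid-clay by the 2:1 spreading method:
Δσ = qB/(B+z) = 245×2.5/(2.5+6.95) = 64.815 kPa
Final effective stress: σ'_f = σ'_0 + Δσ = 63.856 + 64.815 = 128.67 kPa.
Normally consolidated clay, so the full stress increment lies on the virgin compression line:
S_c = C_c·H/(1+e₀)·log₁₀(σ'_f/σ'_0) = 0.29×6.9/(1+1.07)×log₁₀(128.67/63.856)
    = 0.96667 × 0.30428 = 0.2941 m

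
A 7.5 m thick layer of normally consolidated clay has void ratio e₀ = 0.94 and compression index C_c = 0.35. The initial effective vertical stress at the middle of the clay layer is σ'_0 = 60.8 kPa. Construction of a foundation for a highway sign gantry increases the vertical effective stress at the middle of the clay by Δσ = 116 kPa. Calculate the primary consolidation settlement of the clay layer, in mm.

S_c ≈ 627 mm

Final effective stress: σ'_f = σ'_0 + Δσ = 60.8 + 116 = 176.8 kPa.
Normally consolidated clay, so the full stress increment lies on the virgin compression line:
S_c = C_c·H/(1+e₀)·log₁₀(σ'_f/σ'_0) = 0.35×7.5/(1+0.94)×log₁₀(176.8/60.8)
    = 1.3531 × 0.46358 = 0.6273 m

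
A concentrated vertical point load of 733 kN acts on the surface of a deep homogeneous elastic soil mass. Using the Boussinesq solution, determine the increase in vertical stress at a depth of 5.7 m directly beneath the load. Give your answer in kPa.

Boussinesq vertical stress below a point load on an elastic half-space:
Δσ_z = 3P/(2πz²) · [1 + (r/z)²]^(−5/2)
r/z = 0/5.7 = 0; [1+(r/z)²]^(−5/2) = 1.
Δσ_z = 3×733/(2π×5.7²) × 1 = 10.772 × 1 = 10.77 kPa

Δσ_z ≈ 10.8 kPa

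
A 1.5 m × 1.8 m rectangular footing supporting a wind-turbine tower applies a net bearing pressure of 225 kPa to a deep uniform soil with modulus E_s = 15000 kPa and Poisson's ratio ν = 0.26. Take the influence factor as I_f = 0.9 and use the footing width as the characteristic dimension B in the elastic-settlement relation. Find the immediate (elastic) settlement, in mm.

Immediate (elastic) settlement: S_e = q·B·(1−ν²)/E_s · I_f.
S_e = 225 × 1.5 × (1 − 0.26²) / 15000 × 0.9
    = 225 × 1.5 × 0.9324 / 15000 × 0.9
    = 0.01888 m = 18.88 mm

S_e ≈ 18.9 mm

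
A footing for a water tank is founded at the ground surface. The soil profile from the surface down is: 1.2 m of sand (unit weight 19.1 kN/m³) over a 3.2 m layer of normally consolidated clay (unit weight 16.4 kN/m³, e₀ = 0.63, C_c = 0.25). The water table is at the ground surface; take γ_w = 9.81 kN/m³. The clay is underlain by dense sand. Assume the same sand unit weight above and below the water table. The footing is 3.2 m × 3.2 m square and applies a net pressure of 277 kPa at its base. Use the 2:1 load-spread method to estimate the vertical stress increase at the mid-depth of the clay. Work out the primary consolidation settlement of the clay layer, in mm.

Mid-depth of clay below the ground surface: z = 1.2 + 3.2/2 = 2.8 m.
Total vertical stress at mid-clay: σ_v = 19.1×1.2 + 16.4×1.6 = 49.16 kPa.
Pore pressure: u = 9.81×(2.8 − 0) = 27.468 kPa.
Initial effective stress: σ'_0 = σ_v − u = 49.16 − 27.468 = 21.692 kPa.
Stress increase at mid-clay by the 2:1 spreading method:
Δσ = qBL/((B+z)(L+z)) = 277×3.2×3.2/((3.2+2.8)(3.2+2.8)) = 78.791 kPa
Final effective stress: σ'_f = σ'_0 + Δσ = 21.692 + 78.791 = 100.48 kPa.
Normally consolidated clay, so the full stress increment lies on the virgin compression line:
S_c = C_c·H/(1+e₀)·log₁₀(σ'_f/σ'_0) = 0.25×3.2/(1+0.63)×log₁₀(100.48/21.692)
    = 0.4908 × 0.66578 = 0.3268 m

S_c ≈ 327 mm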